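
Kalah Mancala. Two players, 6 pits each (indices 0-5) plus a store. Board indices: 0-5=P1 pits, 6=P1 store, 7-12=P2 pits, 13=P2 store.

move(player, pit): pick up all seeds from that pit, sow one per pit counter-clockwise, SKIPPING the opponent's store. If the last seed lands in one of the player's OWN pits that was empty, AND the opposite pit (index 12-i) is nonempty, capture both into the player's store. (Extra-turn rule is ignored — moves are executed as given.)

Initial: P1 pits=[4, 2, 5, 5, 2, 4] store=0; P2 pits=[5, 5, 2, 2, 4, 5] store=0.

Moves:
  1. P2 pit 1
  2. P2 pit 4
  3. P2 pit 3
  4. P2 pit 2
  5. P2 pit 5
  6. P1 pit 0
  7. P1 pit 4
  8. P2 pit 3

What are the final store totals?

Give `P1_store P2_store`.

Move 1: P2 pit1 -> P1=[4,2,5,5,2,4](0) P2=[5,0,3,3,5,6](1)
Move 2: P2 pit4 -> P1=[5,3,6,5,2,4](0) P2=[5,0,3,3,0,7](2)
Move 3: P2 pit3 -> P1=[5,3,6,5,2,4](0) P2=[5,0,3,0,1,8](3)
Move 4: P2 pit2 -> P1=[5,3,6,5,2,4](0) P2=[5,0,0,1,2,9](3)
Move 5: P2 pit5 -> P1=[6,4,7,6,0,5](0) P2=[6,0,0,1,2,0](8)
Move 6: P1 pit0 -> P1=[0,5,8,7,1,6](1) P2=[6,0,0,1,2,0](8)
Move 7: P1 pit4 -> P1=[0,5,8,7,0,7](1) P2=[6,0,0,1,2,0](8)
Move 8: P2 pit3 -> P1=[0,5,8,7,0,7](1) P2=[6,0,0,0,3,0](8)

Answer: 1 8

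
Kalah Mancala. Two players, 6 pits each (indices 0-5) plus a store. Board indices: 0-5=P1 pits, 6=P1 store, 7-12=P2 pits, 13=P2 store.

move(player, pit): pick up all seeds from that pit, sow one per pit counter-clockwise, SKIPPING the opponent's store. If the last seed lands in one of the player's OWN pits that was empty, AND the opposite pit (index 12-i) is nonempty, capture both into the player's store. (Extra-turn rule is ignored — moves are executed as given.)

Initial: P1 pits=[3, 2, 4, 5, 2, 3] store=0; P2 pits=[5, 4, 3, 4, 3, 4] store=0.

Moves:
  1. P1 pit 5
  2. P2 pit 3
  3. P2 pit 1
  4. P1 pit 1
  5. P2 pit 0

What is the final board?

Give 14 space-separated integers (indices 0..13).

Answer: 4 0 5 6 2 0 1 0 1 5 2 6 7 3

Derivation:
Move 1: P1 pit5 -> P1=[3,2,4,5,2,0](1) P2=[6,5,3,4,3,4](0)
Move 2: P2 pit3 -> P1=[4,2,4,5,2,0](1) P2=[6,5,3,0,4,5](1)
Move 3: P2 pit1 -> P1=[4,2,4,5,2,0](1) P2=[6,0,4,1,5,6](2)
Move 4: P1 pit1 -> P1=[4,0,5,6,2,0](1) P2=[6,0,4,1,5,6](2)
Move 5: P2 pit0 -> P1=[4,0,5,6,2,0](1) P2=[0,1,5,2,6,7](3)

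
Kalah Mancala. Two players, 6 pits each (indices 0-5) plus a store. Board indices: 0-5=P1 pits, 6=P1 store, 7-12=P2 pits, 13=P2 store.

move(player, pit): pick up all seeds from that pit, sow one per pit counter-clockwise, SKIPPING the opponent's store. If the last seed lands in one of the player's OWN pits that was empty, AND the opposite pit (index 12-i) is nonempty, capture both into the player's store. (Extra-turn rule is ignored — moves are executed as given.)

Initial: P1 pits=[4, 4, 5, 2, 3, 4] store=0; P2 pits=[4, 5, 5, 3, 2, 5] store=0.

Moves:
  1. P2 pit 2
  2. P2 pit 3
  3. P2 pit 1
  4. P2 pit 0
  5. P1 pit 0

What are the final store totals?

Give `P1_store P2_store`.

Answer: 1 3

Derivation:
Move 1: P2 pit2 -> P1=[5,4,5,2,3,4](0) P2=[4,5,0,4,3,6](1)
Move 2: P2 pit3 -> P1=[6,4,5,2,3,4](0) P2=[4,5,0,0,4,7](2)
Move 3: P2 pit1 -> P1=[6,4,5,2,3,4](0) P2=[4,0,1,1,5,8](3)
Move 4: P2 pit0 -> P1=[6,4,5,2,3,4](0) P2=[0,1,2,2,6,8](3)
Move 5: P1 pit0 -> P1=[0,5,6,3,4,5](1) P2=[0,1,2,2,6,8](3)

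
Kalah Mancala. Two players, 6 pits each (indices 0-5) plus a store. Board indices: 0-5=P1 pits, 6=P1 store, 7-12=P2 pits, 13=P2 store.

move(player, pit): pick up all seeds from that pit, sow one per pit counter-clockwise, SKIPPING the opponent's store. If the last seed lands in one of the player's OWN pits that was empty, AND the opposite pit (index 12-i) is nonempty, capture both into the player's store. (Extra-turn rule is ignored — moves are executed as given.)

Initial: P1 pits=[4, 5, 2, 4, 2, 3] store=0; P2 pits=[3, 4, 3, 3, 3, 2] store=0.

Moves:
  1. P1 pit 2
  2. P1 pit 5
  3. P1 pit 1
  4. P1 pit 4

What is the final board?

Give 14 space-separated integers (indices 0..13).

Move 1: P1 pit2 -> P1=[4,5,0,5,3,3](0) P2=[3,4,3,3,3,2](0)
Move 2: P1 pit5 -> P1=[4,5,0,5,3,0](1) P2=[4,5,3,3,3,2](0)
Move 3: P1 pit1 -> P1=[4,0,1,6,4,1](2) P2=[4,5,3,3,3,2](0)
Move 4: P1 pit4 -> P1=[4,0,1,6,0,2](3) P2=[5,6,3,3,3,2](0)

Answer: 4 0 1 6 0 2 3 5 6 3 3 3 2 0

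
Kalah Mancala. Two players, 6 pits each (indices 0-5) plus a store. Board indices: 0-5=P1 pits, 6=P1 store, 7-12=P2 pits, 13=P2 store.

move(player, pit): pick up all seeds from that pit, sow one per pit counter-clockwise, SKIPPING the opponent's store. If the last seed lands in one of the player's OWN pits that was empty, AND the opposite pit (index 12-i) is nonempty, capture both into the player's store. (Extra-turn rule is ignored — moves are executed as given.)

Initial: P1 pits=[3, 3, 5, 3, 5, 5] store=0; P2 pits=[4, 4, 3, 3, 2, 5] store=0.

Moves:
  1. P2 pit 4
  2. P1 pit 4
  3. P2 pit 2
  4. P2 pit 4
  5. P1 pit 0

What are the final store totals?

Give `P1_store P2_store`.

Answer: 1 2

Derivation:
Move 1: P2 pit4 -> P1=[3,3,5,3,5,5](0) P2=[4,4,3,3,0,6](1)
Move 2: P1 pit4 -> P1=[3,3,5,3,0,6](1) P2=[5,5,4,3,0,6](1)
Move 3: P2 pit2 -> P1=[3,3,5,3,0,6](1) P2=[5,5,0,4,1,7](2)
Move 4: P2 pit4 -> P1=[3,3,5,3,0,6](1) P2=[5,5,0,4,0,8](2)
Move 5: P1 pit0 -> P1=[0,4,6,4,0,6](1) P2=[5,5,0,4,0,8](2)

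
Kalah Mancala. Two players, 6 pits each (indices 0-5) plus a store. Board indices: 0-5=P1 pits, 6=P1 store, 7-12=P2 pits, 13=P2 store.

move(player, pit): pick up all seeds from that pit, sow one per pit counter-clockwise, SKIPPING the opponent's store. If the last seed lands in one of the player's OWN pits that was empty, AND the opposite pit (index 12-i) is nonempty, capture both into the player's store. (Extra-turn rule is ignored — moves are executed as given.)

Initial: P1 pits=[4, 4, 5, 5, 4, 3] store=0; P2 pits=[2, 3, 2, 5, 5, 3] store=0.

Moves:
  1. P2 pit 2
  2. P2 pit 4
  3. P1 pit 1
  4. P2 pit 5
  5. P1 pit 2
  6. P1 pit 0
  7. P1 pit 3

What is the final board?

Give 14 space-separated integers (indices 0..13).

Move 1: P2 pit2 -> P1=[4,4,5,5,4,3](0) P2=[2,3,0,6,6,3](0)
Move 2: P2 pit4 -> P1=[5,5,6,6,4,3](0) P2=[2,3,0,6,0,4](1)
Move 3: P1 pit1 -> P1=[5,0,7,7,5,4](1) P2=[2,3,0,6,0,4](1)
Move 4: P2 pit5 -> P1=[6,1,8,7,5,4](1) P2=[2,3,0,6,0,0](2)
Move 5: P1 pit2 -> P1=[6,1,0,8,6,5](2) P2=[3,4,1,7,0,0](2)
Move 6: P1 pit0 -> P1=[0,2,1,9,7,6](3) P2=[3,4,1,7,0,0](2)
Move 7: P1 pit3 -> P1=[0,2,1,0,8,7](4) P2=[4,5,2,8,1,1](2)

Answer: 0 2 1 0 8 7 4 4 5 2 8 1 1 2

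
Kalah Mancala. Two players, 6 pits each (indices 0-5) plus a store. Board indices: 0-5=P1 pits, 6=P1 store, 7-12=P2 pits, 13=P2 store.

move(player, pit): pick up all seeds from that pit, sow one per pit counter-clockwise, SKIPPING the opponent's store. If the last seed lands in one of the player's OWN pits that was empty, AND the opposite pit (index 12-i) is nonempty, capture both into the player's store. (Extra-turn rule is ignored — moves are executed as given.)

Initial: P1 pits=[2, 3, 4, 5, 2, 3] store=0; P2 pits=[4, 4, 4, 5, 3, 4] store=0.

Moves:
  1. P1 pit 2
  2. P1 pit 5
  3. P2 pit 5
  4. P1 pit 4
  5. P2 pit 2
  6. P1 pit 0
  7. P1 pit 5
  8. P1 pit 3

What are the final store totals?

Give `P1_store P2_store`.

Answer: 11 2

Derivation:
Move 1: P1 pit2 -> P1=[2,3,0,6,3,4](1) P2=[4,4,4,5,3,4](0)
Move 2: P1 pit5 -> P1=[2,3,0,6,3,0](2) P2=[5,5,5,5,3,4](0)
Move 3: P2 pit5 -> P1=[3,4,1,6,3,0](2) P2=[5,5,5,5,3,0](1)
Move 4: P1 pit4 -> P1=[3,4,1,6,0,1](3) P2=[6,5,5,5,3,0](1)
Move 5: P2 pit2 -> P1=[4,4,1,6,0,1](3) P2=[6,5,0,6,4,1](2)
Move 6: P1 pit0 -> P1=[0,5,2,7,0,1](9) P2=[6,0,0,6,4,1](2)
Move 7: P1 pit5 -> P1=[0,5,2,7,0,0](10) P2=[6,0,0,6,4,1](2)
Move 8: P1 pit3 -> P1=[0,5,2,0,1,1](11) P2=[7,1,1,7,4,1](2)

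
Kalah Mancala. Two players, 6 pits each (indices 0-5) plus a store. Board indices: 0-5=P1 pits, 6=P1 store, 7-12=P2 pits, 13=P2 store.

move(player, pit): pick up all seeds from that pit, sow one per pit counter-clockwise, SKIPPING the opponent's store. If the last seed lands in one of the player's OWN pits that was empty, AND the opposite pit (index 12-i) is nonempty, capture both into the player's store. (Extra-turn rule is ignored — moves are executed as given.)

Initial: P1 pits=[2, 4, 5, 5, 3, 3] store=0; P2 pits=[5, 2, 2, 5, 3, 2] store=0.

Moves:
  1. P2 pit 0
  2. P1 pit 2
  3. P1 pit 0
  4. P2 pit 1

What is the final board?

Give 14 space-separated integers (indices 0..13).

Move 1: P2 pit0 -> P1=[2,4,5,5,3,3](0) P2=[0,3,3,6,4,3](0)
Move 2: P1 pit2 -> P1=[2,4,0,6,4,4](1) P2=[1,3,3,6,4,3](0)
Move 3: P1 pit0 -> P1=[0,5,0,6,4,4](8) P2=[1,3,3,0,4,3](0)
Move 4: P2 pit1 -> P1=[0,5,0,6,4,4](8) P2=[1,0,4,1,5,3](0)

Answer: 0 5 0 6 4 4 8 1 0 4 1 5 3 0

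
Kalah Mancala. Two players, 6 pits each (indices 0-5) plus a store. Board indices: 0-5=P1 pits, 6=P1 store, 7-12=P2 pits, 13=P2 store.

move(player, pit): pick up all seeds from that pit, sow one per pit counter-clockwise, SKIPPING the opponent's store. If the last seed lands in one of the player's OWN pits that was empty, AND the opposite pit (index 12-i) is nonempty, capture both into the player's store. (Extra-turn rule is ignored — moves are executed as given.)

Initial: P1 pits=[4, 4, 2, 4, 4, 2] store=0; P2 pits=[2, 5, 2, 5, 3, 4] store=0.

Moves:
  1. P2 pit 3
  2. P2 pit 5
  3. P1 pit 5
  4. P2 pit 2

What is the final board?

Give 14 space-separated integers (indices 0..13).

Answer: 6 6 3 5 4 0 1 3 5 0 1 5 0 2

Derivation:
Move 1: P2 pit3 -> P1=[5,5,2,4,4,2](0) P2=[2,5,2,0,4,5](1)
Move 2: P2 pit5 -> P1=[6,6,3,5,4,2](0) P2=[2,5,2,0,4,0](2)
Move 3: P1 pit5 -> P1=[6,6,3,5,4,0](1) P2=[3,5,2,0,4,0](2)
Move 4: P2 pit2 -> P1=[6,6,3,5,4,0](1) P2=[3,5,0,1,5,0](2)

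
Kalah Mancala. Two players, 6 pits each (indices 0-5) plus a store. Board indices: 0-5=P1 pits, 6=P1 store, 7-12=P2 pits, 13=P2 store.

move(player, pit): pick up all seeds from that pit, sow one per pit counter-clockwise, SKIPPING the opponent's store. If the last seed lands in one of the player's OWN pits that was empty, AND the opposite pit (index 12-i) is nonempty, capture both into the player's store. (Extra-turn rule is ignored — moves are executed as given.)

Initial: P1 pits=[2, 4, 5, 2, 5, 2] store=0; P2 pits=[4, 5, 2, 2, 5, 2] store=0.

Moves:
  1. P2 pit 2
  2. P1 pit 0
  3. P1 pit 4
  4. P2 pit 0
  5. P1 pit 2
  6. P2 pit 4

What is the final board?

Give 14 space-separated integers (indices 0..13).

Answer: 1 6 1 4 2 4 2 1 8 2 4 0 4 1

Derivation:
Move 1: P2 pit2 -> P1=[2,4,5,2,5,2](0) P2=[4,5,0,3,6,2](0)
Move 2: P1 pit0 -> P1=[0,5,6,2,5,2](0) P2=[4,5,0,3,6,2](0)
Move 3: P1 pit4 -> P1=[0,5,6,2,0,3](1) P2=[5,6,1,3,6,2](0)
Move 4: P2 pit0 -> P1=[0,5,6,2,0,3](1) P2=[0,7,2,4,7,3](0)
Move 5: P1 pit2 -> P1=[0,5,0,3,1,4](2) P2=[1,8,2,4,7,3](0)
Move 6: P2 pit4 -> P1=[1,6,1,4,2,4](2) P2=[1,8,2,4,0,4](1)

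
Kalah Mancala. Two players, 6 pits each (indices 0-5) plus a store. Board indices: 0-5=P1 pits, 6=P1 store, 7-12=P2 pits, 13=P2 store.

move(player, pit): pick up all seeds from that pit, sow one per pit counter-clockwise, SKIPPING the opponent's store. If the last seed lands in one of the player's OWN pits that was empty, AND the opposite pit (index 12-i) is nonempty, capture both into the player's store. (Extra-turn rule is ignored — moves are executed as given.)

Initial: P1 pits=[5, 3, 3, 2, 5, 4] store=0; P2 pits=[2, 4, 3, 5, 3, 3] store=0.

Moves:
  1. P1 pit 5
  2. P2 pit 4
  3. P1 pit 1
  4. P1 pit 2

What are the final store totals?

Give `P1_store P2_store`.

Move 1: P1 pit5 -> P1=[5,3,3,2,5,0](1) P2=[3,5,4,5,3,3](0)
Move 2: P2 pit4 -> P1=[6,3,3,2,5,0](1) P2=[3,5,4,5,0,4](1)
Move 3: P1 pit1 -> P1=[6,0,4,3,6,0](1) P2=[3,5,4,5,0,4](1)
Move 4: P1 pit2 -> P1=[6,0,0,4,7,1](2) P2=[3,5,4,5,0,4](1)

Answer: 2 1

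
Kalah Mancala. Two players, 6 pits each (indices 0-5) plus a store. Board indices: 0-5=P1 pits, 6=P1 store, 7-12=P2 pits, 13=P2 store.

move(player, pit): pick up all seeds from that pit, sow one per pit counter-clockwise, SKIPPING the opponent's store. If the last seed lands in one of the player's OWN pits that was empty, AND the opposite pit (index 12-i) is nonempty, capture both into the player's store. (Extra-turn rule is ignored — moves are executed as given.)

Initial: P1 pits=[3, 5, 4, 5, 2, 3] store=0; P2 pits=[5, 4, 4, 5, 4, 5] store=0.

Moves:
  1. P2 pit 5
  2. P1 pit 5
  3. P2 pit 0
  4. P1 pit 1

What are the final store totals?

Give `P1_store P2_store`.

Answer: 2 2

Derivation:
Move 1: P2 pit5 -> P1=[4,6,5,6,2,3](0) P2=[5,4,4,5,4,0](1)
Move 2: P1 pit5 -> P1=[4,6,5,6,2,0](1) P2=[6,5,4,5,4,0](1)
Move 3: P2 pit0 -> P1=[4,6,5,6,2,0](1) P2=[0,6,5,6,5,1](2)
Move 4: P1 pit1 -> P1=[4,0,6,7,3,1](2) P2=[1,6,5,6,5,1](2)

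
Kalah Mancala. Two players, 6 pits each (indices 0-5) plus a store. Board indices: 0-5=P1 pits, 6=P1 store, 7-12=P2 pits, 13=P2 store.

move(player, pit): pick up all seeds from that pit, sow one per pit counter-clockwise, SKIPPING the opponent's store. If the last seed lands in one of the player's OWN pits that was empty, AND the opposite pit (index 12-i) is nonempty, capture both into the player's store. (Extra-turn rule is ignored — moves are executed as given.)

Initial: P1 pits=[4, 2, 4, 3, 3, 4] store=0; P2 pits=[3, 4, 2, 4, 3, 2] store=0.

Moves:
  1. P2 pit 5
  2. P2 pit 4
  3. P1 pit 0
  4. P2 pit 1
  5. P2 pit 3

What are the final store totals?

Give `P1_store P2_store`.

Move 1: P2 pit5 -> P1=[5,2,4,3,3,4](0) P2=[3,4,2,4,3,0](1)
Move 2: P2 pit4 -> P1=[6,2,4,3,3,4](0) P2=[3,4,2,4,0,1](2)
Move 3: P1 pit0 -> P1=[0,3,5,4,4,5](1) P2=[3,4,2,4,0,1](2)
Move 4: P2 pit1 -> P1=[0,3,5,4,4,5](1) P2=[3,0,3,5,1,2](2)
Move 5: P2 pit3 -> P1=[1,4,5,4,4,5](1) P2=[3,0,3,0,2,3](3)

Answer: 1 3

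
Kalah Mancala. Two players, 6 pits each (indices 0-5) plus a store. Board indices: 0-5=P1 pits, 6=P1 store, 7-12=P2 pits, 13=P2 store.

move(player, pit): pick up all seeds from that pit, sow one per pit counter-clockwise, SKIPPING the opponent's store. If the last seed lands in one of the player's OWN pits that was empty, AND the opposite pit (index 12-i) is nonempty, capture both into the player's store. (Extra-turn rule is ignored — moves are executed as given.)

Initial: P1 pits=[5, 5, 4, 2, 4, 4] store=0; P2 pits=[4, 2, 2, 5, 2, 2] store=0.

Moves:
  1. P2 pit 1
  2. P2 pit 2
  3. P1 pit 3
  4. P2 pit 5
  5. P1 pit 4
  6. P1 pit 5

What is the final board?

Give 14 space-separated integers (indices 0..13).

Answer: 6 6 4 0 0 0 2 6 2 2 8 4 0 1

Derivation:
Move 1: P2 pit1 -> P1=[5,5,4,2,4,4](0) P2=[4,0,3,6,2,2](0)
Move 2: P2 pit2 -> P1=[5,5,4,2,4,4](0) P2=[4,0,0,7,3,3](0)
Move 3: P1 pit3 -> P1=[5,5,4,0,5,5](0) P2=[4,0,0,7,3,3](0)
Move 4: P2 pit5 -> P1=[6,6,4,0,5,5](0) P2=[4,0,0,7,3,0](1)
Move 5: P1 pit4 -> P1=[6,6,4,0,0,6](1) P2=[5,1,1,7,3,0](1)
Move 6: P1 pit5 -> P1=[6,6,4,0,0,0](2) P2=[6,2,2,8,4,0](1)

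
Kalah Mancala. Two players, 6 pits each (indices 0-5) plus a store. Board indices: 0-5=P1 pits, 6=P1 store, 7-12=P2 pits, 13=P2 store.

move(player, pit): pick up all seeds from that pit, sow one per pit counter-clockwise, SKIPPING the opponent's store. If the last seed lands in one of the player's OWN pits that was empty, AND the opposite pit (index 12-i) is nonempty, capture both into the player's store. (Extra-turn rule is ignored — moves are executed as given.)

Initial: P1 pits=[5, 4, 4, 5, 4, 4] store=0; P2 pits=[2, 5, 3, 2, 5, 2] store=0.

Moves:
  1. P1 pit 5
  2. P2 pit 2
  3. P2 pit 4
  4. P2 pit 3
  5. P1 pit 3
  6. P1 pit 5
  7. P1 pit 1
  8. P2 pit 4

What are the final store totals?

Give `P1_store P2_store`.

Answer: 4 3

Derivation:
Move 1: P1 pit5 -> P1=[5,4,4,5,4,0](1) P2=[3,6,4,2,5,2](0)
Move 2: P2 pit2 -> P1=[5,4,4,5,4,0](1) P2=[3,6,0,3,6,3](1)
Move 3: P2 pit4 -> P1=[6,5,5,6,4,0](1) P2=[3,6,0,3,0,4](2)
Move 4: P2 pit3 -> P1=[6,5,5,6,4,0](1) P2=[3,6,0,0,1,5](3)
Move 5: P1 pit3 -> P1=[6,5,5,0,5,1](2) P2=[4,7,1,0,1,5](3)
Move 6: P1 pit5 -> P1=[6,5,5,0,5,0](3) P2=[4,7,1,0,1,5](3)
Move 7: P1 pit1 -> P1=[6,0,6,1,6,1](4) P2=[4,7,1,0,1,5](3)
Move 8: P2 pit4 -> P1=[6,0,6,1,6,1](4) P2=[4,7,1,0,0,6](3)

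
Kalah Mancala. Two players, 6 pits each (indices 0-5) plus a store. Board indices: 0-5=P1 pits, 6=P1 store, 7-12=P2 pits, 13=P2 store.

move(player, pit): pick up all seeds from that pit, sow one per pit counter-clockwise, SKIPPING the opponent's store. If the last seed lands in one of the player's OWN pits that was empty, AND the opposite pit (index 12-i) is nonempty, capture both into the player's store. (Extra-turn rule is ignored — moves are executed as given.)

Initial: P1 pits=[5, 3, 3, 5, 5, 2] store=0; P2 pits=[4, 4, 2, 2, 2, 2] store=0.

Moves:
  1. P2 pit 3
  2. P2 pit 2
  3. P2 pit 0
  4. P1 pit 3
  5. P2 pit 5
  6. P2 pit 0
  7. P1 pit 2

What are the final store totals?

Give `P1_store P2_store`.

Move 1: P2 pit3 -> P1=[5,3,3,5,5,2](0) P2=[4,4,2,0,3,3](0)
Move 2: P2 pit2 -> P1=[5,3,3,5,5,2](0) P2=[4,4,0,1,4,3](0)
Move 3: P2 pit0 -> P1=[5,3,3,5,5,2](0) P2=[0,5,1,2,5,3](0)
Move 4: P1 pit3 -> P1=[5,3,3,0,6,3](1) P2=[1,6,1,2,5,3](0)
Move 5: P2 pit5 -> P1=[6,4,3,0,6,3](1) P2=[1,6,1,2,5,0](1)
Move 6: P2 pit0 -> P1=[6,4,3,0,6,3](1) P2=[0,7,1,2,5,0](1)
Move 7: P1 pit2 -> P1=[6,4,0,1,7,4](1) P2=[0,7,1,2,5,0](1)

Answer: 1 1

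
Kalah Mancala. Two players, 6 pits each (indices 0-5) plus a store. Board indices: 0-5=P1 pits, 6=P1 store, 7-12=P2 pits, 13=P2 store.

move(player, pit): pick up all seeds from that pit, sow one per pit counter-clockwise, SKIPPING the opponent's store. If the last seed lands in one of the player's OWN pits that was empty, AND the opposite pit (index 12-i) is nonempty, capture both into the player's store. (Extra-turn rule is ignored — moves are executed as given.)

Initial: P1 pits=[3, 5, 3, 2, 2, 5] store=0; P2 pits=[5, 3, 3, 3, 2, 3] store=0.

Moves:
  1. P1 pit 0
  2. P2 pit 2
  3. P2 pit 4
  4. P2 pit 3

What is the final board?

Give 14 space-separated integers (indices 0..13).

Move 1: P1 pit0 -> P1=[0,6,4,3,2,5](0) P2=[5,3,3,3,2,3](0)
Move 2: P2 pit2 -> P1=[0,6,4,3,2,5](0) P2=[5,3,0,4,3,4](0)
Move 3: P2 pit4 -> P1=[1,6,4,3,2,5](0) P2=[5,3,0,4,0,5](1)
Move 4: P2 pit3 -> P1=[2,6,4,3,2,5](0) P2=[5,3,0,0,1,6](2)

Answer: 2 6 4 3 2 5 0 5 3 0 0 1 6 2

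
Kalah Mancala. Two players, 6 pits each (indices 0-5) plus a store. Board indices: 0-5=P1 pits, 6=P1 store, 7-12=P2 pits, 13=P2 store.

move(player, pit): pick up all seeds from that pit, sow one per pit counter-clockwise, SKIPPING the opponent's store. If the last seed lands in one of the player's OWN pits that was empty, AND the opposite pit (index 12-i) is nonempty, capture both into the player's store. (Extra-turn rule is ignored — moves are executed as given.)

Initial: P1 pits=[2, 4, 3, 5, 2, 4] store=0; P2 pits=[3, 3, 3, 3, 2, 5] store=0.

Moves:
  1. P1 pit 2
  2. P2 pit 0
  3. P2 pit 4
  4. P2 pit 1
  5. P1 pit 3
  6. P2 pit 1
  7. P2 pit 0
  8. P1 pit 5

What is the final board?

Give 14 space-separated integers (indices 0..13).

Move 1: P1 pit2 -> P1=[2,4,0,6,3,5](0) P2=[3,3,3,3,2,5](0)
Move 2: P2 pit0 -> P1=[2,4,0,6,3,5](0) P2=[0,4,4,4,2,5](0)
Move 3: P2 pit4 -> P1=[2,4,0,6,3,5](0) P2=[0,4,4,4,0,6](1)
Move 4: P2 pit1 -> P1=[2,4,0,6,3,5](0) P2=[0,0,5,5,1,7](1)
Move 5: P1 pit3 -> P1=[2,4,0,0,4,6](1) P2=[1,1,6,5,1,7](1)
Move 6: P2 pit1 -> P1=[2,4,0,0,4,6](1) P2=[1,0,7,5,1,7](1)
Move 7: P2 pit0 -> P1=[2,4,0,0,0,6](1) P2=[0,0,7,5,1,7](6)
Move 8: P1 pit5 -> P1=[2,4,0,0,0,0](2) P2=[1,1,8,6,2,7](6)

Answer: 2 4 0 0 0 0 2 1 1 8 6 2 7 6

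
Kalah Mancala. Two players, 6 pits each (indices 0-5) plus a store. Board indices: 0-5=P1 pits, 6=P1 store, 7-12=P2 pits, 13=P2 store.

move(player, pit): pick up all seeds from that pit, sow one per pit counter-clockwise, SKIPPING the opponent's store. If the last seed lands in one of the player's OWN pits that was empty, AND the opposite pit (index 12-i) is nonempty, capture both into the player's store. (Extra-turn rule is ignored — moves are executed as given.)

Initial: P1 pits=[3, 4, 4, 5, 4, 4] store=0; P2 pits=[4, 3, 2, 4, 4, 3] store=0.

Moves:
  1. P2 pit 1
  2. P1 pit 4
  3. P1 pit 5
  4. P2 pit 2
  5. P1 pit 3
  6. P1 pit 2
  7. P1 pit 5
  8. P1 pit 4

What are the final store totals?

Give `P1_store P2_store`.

Answer: 6 1

Derivation:
Move 1: P2 pit1 -> P1=[3,4,4,5,4,4](0) P2=[4,0,3,5,5,3](0)
Move 2: P1 pit4 -> P1=[3,4,4,5,0,5](1) P2=[5,1,3,5,5,3](0)
Move 3: P1 pit5 -> P1=[3,4,4,5,0,0](2) P2=[6,2,4,6,5,3](0)
Move 4: P2 pit2 -> P1=[3,4,4,5,0,0](2) P2=[6,2,0,7,6,4](1)
Move 5: P1 pit3 -> P1=[3,4,4,0,1,1](3) P2=[7,3,0,7,6,4](1)
Move 6: P1 pit2 -> P1=[3,4,0,1,2,2](4) P2=[7,3,0,7,6,4](1)
Move 7: P1 pit5 -> P1=[3,4,0,1,2,0](5) P2=[8,3,0,7,6,4](1)
Move 8: P1 pit4 -> P1=[3,4,0,1,0,1](6) P2=[8,3,0,7,6,4](1)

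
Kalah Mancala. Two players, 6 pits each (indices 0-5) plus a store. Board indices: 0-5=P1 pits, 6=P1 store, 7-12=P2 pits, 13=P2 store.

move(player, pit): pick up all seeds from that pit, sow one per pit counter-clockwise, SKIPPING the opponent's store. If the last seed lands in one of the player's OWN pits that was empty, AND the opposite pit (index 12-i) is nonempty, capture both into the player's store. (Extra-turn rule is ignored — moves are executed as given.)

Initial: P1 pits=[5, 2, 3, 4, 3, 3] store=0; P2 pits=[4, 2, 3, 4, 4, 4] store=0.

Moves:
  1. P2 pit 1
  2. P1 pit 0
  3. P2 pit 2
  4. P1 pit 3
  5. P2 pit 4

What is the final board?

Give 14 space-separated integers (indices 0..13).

Move 1: P2 pit1 -> P1=[5,2,3,4,3,3](0) P2=[4,0,4,5,4,4](0)
Move 2: P1 pit0 -> P1=[0,3,4,5,4,4](0) P2=[4,0,4,5,4,4](0)
Move 3: P2 pit2 -> P1=[0,3,4,5,4,4](0) P2=[4,0,0,6,5,5](1)
Move 4: P1 pit3 -> P1=[0,3,4,0,5,5](1) P2=[5,1,0,6,5,5](1)
Move 5: P2 pit4 -> P1=[1,4,5,0,5,5](1) P2=[5,1,0,6,0,6](2)

Answer: 1 4 5 0 5 5 1 5 1 0 6 0 6 2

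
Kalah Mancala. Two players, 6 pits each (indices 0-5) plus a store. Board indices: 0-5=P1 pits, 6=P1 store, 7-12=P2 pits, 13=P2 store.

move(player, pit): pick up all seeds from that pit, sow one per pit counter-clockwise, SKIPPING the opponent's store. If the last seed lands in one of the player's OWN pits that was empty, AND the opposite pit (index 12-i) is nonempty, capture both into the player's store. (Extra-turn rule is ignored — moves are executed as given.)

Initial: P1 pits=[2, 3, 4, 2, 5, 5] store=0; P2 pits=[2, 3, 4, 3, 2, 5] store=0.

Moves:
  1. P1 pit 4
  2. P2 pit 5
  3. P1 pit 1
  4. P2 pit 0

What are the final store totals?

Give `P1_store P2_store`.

Move 1: P1 pit4 -> P1=[2,3,4,2,0,6](1) P2=[3,4,5,3,2,5](0)
Move 2: P2 pit5 -> P1=[3,4,5,3,0,6](1) P2=[3,4,5,3,2,0](1)
Move 3: P1 pit1 -> P1=[3,0,6,4,1,7](1) P2=[3,4,5,3,2,0](1)
Move 4: P2 pit0 -> P1=[3,0,6,4,1,7](1) P2=[0,5,6,4,2,0](1)

Answer: 1 1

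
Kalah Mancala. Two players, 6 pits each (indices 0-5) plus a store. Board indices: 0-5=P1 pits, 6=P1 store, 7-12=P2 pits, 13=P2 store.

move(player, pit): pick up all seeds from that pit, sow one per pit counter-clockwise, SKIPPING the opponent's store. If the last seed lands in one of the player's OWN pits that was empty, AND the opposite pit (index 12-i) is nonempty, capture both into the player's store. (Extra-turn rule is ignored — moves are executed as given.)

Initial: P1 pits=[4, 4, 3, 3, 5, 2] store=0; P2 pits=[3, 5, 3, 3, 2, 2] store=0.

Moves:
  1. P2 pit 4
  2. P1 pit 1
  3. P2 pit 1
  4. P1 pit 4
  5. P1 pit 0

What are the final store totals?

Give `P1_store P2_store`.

Move 1: P2 pit4 -> P1=[4,4,3,3,5,2](0) P2=[3,5,3,3,0,3](1)
Move 2: P1 pit1 -> P1=[4,0,4,4,6,3](0) P2=[3,5,3,3,0,3](1)
Move 3: P2 pit1 -> P1=[4,0,4,4,6,3](0) P2=[3,0,4,4,1,4](2)
Move 4: P1 pit4 -> P1=[4,0,4,4,0,4](1) P2=[4,1,5,5,1,4](2)
Move 5: P1 pit0 -> P1=[0,1,5,5,0,4](3) P2=[4,0,5,5,1,4](2)

Answer: 3 2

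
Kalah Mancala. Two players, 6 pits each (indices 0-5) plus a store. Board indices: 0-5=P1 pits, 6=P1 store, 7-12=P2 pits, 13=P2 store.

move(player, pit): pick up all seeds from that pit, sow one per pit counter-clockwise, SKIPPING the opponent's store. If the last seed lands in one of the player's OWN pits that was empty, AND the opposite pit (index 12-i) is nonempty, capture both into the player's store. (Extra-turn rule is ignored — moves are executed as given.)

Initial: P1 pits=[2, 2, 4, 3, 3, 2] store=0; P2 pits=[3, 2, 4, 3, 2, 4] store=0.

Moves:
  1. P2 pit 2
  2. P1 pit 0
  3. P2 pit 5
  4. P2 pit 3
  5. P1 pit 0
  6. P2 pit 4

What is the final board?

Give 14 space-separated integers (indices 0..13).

Answer: 1 6 7 4 3 2 0 3 2 0 0 0 2 4

Derivation:
Move 1: P2 pit2 -> P1=[2,2,4,3,3,2](0) P2=[3,2,0,4,3,5](1)
Move 2: P1 pit0 -> P1=[0,3,5,3,3,2](0) P2=[3,2,0,4,3,5](1)
Move 3: P2 pit5 -> P1=[1,4,6,4,3,2](0) P2=[3,2,0,4,3,0](2)
Move 4: P2 pit3 -> P1=[2,4,6,4,3,2](0) P2=[3,2,0,0,4,1](3)
Move 5: P1 pit0 -> P1=[0,5,7,4,3,2](0) P2=[3,2,0,0,4,1](3)
Move 6: P2 pit4 -> P1=[1,6,7,4,3,2](0) P2=[3,2,0,0,0,2](4)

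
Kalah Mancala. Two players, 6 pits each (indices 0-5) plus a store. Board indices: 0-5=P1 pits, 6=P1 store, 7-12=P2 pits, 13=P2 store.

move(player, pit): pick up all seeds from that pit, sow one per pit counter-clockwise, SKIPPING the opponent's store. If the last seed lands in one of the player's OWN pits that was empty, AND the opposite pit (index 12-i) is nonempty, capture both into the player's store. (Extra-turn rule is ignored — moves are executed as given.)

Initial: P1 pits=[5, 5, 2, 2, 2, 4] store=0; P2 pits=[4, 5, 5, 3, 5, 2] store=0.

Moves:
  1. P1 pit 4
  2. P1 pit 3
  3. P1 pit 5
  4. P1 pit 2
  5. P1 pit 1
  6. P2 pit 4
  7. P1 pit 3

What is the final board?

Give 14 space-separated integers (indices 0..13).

Answer: 6 1 2 0 4 2 4 5 6 6 4 0 3 1

Derivation:
Move 1: P1 pit4 -> P1=[5,5,2,2,0,5](1) P2=[4,5,5,3,5,2](0)
Move 2: P1 pit3 -> P1=[5,5,2,0,1,6](1) P2=[4,5,5,3,5,2](0)
Move 3: P1 pit5 -> P1=[5,5,2,0,1,0](2) P2=[5,6,6,4,6,2](0)
Move 4: P1 pit2 -> P1=[5,5,0,1,2,0](2) P2=[5,6,6,4,6,2](0)
Move 5: P1 pit1 -> P1=[5,0,1,2,3,1](3) P2=[5,6,6,4,6,2](0)
Move 6: P2 pit4 -> P1=[6,1,2,3,3,1](3) P2=[5,6,6,4,0,3](1)
Move 7: P1 pit3 -> P1=[6,1,2,0,4,2](4) P2=[5,6,6,4,0,3](1)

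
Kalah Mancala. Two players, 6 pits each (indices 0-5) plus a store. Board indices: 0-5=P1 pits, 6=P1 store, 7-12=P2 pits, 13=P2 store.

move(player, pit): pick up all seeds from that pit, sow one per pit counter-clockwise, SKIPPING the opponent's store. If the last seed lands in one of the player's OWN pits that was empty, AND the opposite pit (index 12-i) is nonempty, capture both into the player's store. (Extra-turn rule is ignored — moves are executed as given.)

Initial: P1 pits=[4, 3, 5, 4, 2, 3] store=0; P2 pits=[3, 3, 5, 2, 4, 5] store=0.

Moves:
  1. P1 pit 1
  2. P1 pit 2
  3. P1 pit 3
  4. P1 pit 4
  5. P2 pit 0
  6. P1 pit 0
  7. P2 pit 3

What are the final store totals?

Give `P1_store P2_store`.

Move 1: P1 pit1 -> P1=[4,0,6,5,3,3](0) P2=[3,3,5,2,4,5](0)
Move 2: P1 pit2 -> P1=[4,0,0,6,4,4](1) P2=[4,4,5,2,4,5](0)
Move 3: P1 pit3 -> P1=[4,0,0,0,5,5](2) P2=[5,5,6,2,4,5](0)
Move 4: P1 pit4 -> P1=[4,0,0,0,0,6](3) P2=[6,6,7,2,4,5](0)
Move 5: P2 pit0 -> P1=[4,0,0,0,0,6](3) P2=[0,7,8,3,5,6](1)
Move 6: P1 pit0 -> P1=[0,1,1,1,0,6](11) P2=[0,0,8,3,5,6](1)
Move 7: P2 pit3 -> P1=[0,1,1,1,0,6](11) P2=[0,0,8,0,6,7](2)

Answer: 11 2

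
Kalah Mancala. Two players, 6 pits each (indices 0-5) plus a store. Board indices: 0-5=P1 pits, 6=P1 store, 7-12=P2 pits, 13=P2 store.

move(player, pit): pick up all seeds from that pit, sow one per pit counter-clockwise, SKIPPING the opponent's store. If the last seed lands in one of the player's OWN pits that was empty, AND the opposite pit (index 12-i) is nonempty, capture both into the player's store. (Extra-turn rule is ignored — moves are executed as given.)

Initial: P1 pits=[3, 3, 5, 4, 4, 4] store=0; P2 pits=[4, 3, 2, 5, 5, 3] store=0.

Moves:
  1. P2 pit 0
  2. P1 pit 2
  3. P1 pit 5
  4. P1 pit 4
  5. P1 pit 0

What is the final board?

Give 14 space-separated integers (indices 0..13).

Move 1: P2 pit0 -> P1=[3,3,5,4,4,4](0) P2=[0,4,3,6,6,3](0)
Move 2: P1 pit2 -> P1=[3,3,0,5,5,5](1) P2=[1,4,3,6,6,3](0)
Move 3: P1 pit5 -> P1=[3,3,0,5,5,0](2) P2=[2,5,4,7,6,3](0)
Move 4: P1 pit4 -> P1=[3,3,0,5,0,1](3) P2=[3,6,5,7,6,3](0)
Move 5: P1 pit0 -> P1=[0,4,1,6,0,1](3) P2=[3,6,5,7,6,3](0)

Answer: 0 4 1 6 0 1 3 3 6 5 7 6 3 0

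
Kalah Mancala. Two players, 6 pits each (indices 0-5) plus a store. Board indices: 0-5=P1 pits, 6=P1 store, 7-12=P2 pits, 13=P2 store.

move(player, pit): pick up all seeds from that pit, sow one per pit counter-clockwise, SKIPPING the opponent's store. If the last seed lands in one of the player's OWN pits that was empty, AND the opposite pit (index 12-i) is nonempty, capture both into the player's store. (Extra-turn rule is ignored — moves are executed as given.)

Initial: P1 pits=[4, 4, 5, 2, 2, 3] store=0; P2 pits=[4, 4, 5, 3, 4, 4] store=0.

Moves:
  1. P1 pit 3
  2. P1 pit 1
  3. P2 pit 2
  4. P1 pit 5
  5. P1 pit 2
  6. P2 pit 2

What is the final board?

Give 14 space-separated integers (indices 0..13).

Answer: 5 0 0 2 5 1 2 6 6 0 6 5 5 1

Derivation:
Move 1: P1 pit3 -> P1=[4,4,5,0,3,4](0) P2=[4,4,5,3,4,4](0)
Move 2: P1 pit1 -> P1=[4,0,6,1,4,5](0) P2=[4,4,5,3,4,4](0)
Move 3: P2 pit2 -> P1=[5,0,6,1,4,5](0) P2=[4,4,0,4,5,5](1)
Move 4: P1 pit5 -> P1=[5,0,6,1,4,0](1) P2=[5,5,1,5,5,5](1)
Move 5: P1 pit2 -> P1=[5,0,0,2,5,1](2) P2=[6,6,1,5,5,5](1)
Move 6: P2 pit2 -> P1=[5,0,0,2,5,1](2) P2=[6,6,0,6,5,5](1)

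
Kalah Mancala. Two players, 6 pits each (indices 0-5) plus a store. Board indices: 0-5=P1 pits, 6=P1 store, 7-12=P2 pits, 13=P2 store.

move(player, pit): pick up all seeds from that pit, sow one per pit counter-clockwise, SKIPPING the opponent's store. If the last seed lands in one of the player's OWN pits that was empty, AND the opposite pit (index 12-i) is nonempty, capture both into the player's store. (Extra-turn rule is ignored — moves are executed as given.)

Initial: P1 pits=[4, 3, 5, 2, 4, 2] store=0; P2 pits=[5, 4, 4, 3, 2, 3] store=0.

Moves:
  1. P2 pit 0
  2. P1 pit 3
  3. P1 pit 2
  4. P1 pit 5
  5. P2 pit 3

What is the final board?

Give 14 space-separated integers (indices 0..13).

Answer: 5 3 0 1 6 0 2 2 6 6 0 4 5 1

Derivation:
Move 1: P2 pit0 -> P1=[4,3,5,2,4,2](0) P2=[0,5,5,4,3,4](0)
Move 2: P1 pit3 -> P1=[4,3,5,0,5,3](0) P2=[0,5,5,4,3,4](0)
Move 3: P1 pit2 -> P1=[4,3,0,1,6,4](1) P2=[1,5,5,4,3,4](0)
Move 4: P1 pit5 -> P1=[4,3,0,1,6,0](2) P2=[2,6,6,4,3,4](0)
Move 5: P2 pit3 -> P1=[5,3,0,1,6,0](2) P2=[2,6,6,0,4,5](1)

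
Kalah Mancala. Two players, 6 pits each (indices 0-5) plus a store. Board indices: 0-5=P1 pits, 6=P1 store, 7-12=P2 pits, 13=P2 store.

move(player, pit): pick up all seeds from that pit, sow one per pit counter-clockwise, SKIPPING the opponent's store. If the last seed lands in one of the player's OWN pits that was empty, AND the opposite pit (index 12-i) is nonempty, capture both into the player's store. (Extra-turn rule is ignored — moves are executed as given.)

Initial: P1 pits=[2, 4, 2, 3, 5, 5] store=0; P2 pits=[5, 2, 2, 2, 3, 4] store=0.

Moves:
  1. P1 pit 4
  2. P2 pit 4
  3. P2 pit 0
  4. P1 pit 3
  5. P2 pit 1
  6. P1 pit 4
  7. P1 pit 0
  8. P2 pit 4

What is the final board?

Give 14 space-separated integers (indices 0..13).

Move 1: P1 pit4 -> P1=[2,4,2,3,0,6](1) P2=[6,3,3,2,3,4](0)
Move 2: P2 pit4 -> P1=[3,4,2,3,0,6](1) P2=[6,3,3,2,0,5](1)
Move 3: P2 pit0 -> P1=[3,4,2,3,0,6](1) P2=[0,4,4,3,1,6](2)
Move 4: P1 pit3 -> P1=[3,4,2,0,1,7](2) P2=[0,4,4,3,1,6](2)
Move 5: P2 pit1 -> P1=[3,4,2,0,1,7](2) P2=[0,0,5,4,2,7](2)
Move 6: P1 pit4 -> P1=[3,4,2,0,0,8](2) P2=[0,0,5,4,2,7](2)
Move 7: P1 pit0 -> P1=[0,5,3,0,0,8](8) P2=[0,0,0,4,2,7](2)
Move 8: P2 pit4 -> P1=[0,5,3,0,0,8](8) P2=[0,0,0,4,0,8](3)

Answer: 0 5 3 0 0 8 8 0 0 0 4 0 8 3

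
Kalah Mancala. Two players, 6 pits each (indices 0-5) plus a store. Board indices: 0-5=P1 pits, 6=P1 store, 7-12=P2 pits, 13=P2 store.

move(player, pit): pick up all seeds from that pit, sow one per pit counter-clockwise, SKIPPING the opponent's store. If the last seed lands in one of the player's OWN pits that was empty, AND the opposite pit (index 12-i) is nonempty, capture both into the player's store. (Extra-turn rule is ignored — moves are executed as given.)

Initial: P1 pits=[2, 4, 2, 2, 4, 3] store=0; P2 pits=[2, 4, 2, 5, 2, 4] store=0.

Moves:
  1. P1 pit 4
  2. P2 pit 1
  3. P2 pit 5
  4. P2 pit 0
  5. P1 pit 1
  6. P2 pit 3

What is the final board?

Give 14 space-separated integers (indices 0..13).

Move 1: P1 pit4 -> P1=[2,4,2,2,0,4](1) P2=[3,5,2,5,2,4](0)
Move 2: P2 pit1 -> P1=[2,4,2,2,0,4](1) P2=[3,0,3,6,3,5](1)
Move 3: P2 pit5 -> P1=[3,5,3,3,0,4](1) P2=[3,0,3,6,3,0](2)
Move 4: P2 pit0 -> P1=[3,5,3,3,0,4](1) P2=[0,1,4,7,3,0](2)
Move 5: P1 pit1 -> P1=[3,0,4,4,1,5](2) P2=[0,1,4,7,3,0](2)
Move 6: P2 pit3 -> P1=[4,1,5,5,1,5](2) P2=[0,1,4,0,4,1](3)

Answer: 4 1 5 5 1 5 2 0 1 4 0 4 1 3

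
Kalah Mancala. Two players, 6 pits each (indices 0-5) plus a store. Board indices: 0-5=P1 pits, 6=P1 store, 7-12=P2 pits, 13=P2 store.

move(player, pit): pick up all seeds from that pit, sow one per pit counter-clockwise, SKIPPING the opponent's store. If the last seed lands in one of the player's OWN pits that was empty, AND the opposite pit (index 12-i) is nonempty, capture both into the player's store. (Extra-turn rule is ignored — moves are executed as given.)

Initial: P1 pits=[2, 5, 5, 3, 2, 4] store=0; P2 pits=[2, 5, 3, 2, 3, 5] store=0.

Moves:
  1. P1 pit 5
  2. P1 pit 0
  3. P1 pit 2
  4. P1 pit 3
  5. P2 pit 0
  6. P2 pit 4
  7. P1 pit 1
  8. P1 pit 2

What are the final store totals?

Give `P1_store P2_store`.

Answer: 4 1

Derivation:
Move 1: P1 pit5 -> P1=[2,5,5,3,2,0](1) P2=[3,6,4,2,3,5](0)
Move 2: P1 pit0 -> P1=[0,6,6,3,2,0](1) P2=[3,6,4,2,3,5](0)
Move 3: P1 pit2 -> P1=[0,6,0,4,3,1](2) P2=[4,7,4,2,3,5](0)
Move 4: P1 pit3 -> P1=[0,6,0,0,4,2](3) P2=[5,7,4,2,3,5](0)
Move 5: P2 pit0 -> P1=[0,6,0,0,4,2](3) P2=[0,8,5,3,4,6](0)
Move 6: P2 pit4 -> P1=[1,7,0,0,4,2](3) P2=[0,8,5,3,0,7](1)
Move 7: P1 pit1 -> P1=[1,0,1,1,5,3](4) P2=[1,9,5,3,0,7](1)
Move 8: P1 pit2 -> P1=[1,0,0,2,5,3](4) P2=[1,9,5,3,0,7](1)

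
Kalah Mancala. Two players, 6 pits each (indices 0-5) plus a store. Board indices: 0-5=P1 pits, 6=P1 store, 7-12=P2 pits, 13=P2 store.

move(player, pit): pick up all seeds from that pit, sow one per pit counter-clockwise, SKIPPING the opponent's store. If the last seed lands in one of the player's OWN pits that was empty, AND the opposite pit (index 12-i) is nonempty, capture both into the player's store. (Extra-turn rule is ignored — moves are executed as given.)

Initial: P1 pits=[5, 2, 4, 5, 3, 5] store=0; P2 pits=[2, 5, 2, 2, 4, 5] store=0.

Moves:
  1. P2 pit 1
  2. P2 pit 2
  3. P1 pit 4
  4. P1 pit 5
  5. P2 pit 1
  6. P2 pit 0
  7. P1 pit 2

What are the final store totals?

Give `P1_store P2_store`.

Answer: 3 1

Derivation:
Move 1: P2 pit1 -> P1=[5,2,4,5,3,5](0) P2=[2,0,3,3,5,6](1)
Move 2: P2 pit2 -> P1=[5,2,4,5,3,5](0) P2=[2,0,0,4,6,7](1)
Move 3: P1 pit4 -> P1=[5,2,4,5,0,6](1) P2=[3,0,0,4,6,7](1)
Move 4: P1 pit5 -> P1=[5,2,4,5,0,0](2) P2=[4,1,1,5,7,7](1)
Move 5: P2 pit1 -> P1=[5,2,4,5,0,0](2) P2=[4,0,2,5,7,7](1)
Move 6: P2 pit0 -> P1=[5,2,4,5,0,0](2) P2=[0,1,3,6,8,7](1)
Move 7: P1 pit2 -> P1=[5,2,0,6,1,1](3) P2=[0,1,3,6,8,7](1)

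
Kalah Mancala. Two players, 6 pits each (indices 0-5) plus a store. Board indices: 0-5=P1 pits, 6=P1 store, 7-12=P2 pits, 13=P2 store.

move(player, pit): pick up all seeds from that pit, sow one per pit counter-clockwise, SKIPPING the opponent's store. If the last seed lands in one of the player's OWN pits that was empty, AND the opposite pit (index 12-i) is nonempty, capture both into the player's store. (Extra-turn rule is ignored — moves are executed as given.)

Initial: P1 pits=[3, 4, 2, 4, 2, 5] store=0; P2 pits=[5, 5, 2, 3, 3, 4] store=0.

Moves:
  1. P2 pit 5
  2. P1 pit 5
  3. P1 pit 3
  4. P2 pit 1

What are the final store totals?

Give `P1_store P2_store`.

Move 1: P2 pit5 -> P1=[4,5,3,4,2,5](0) P2=[5,5,2,3,3,0](1)
Move 2: P1 pit5 -> P1=[4,5,3,4,2,0](1) P2=[6,6,3,4,3,0](1)
Move 3: P1 pit3 -> P1=[4,5,3,0,3,1](2) P2=[7,6,3,4,3,0](1)
Move 4: P2 pit1 -> P1=[5,5,3,0,3,1](2) P2=[7,0,4,5,4,1](2)

Answer: 2 2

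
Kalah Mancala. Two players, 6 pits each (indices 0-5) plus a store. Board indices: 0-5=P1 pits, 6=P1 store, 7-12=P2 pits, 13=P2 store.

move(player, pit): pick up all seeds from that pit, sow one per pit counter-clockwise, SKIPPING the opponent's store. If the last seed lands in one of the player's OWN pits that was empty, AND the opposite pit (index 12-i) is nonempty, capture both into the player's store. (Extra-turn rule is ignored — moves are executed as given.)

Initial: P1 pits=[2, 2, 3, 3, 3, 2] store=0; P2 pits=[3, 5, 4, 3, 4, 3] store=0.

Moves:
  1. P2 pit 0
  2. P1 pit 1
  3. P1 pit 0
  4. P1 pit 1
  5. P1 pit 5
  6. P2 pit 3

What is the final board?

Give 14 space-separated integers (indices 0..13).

Answer: 1 0 6 4 3 0 1 1 6 5 0 5 4 1

Derivation:
Move 1: P2 pit0 -> P1=[2,2,3,3,3,2](0) P2=[0,6,5,4,4,3](0)
Move 2: P1 pit1 -> P1=[2,0,4,4,3,2](0) P2=[0,6,5,4,4,3](0)
Move 3: P1 pit0 -> P1=[0,1,5,4,3,2](0) P2=[0,6,5,4,4,3](0)
Move 4: P1 pit1 -> P1=[0,0,6,4,3,2](0) P2=[0,6,5,4,4,3](0)
Move 5: P1 pit5 -> P1=[0,0,6,4,3,0](1) P2=[1,6,5,4,4,3](0)
Move 6: P2 pit3 -> P1=[1,0,6,4,3,0](1) P2=[1,6,5,0,5,4](1)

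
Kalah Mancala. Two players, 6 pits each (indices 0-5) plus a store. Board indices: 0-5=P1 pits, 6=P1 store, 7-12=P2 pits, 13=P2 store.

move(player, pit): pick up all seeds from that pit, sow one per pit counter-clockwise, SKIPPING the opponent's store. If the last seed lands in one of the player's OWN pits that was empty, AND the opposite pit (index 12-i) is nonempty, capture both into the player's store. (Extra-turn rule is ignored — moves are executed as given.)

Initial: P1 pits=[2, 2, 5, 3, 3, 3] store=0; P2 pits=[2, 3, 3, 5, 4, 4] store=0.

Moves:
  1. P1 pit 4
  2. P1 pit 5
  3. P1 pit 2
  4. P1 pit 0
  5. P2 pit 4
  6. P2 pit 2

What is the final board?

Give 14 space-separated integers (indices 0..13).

Answer: 1 4 0 4 1 1 9 5 4 0 1 1 6 2

Derivation:
Move 1: P1 pit4 -> P1=[2,2,5,3,0,4](1) P2=[3,3,3,5,4,4](0)
Move 2: P1 pit5 -> P1=[2,2,5,3,0,0](2) P2=[4,4,4,5,4,4](0)
Move 3: P1 pit2 -> P1=[2,2,0,4,1,1](3) P2=[5,4,4,5,4,4](0)
Move 4: P1 pit0 -> P1=[0,3,0,4,1,1](9) P2=[5,4,4,0,4,4](0)
Move 5: P2 pit4 -> P1=[1,4,0,4,1,1](9) P2=[5,4,4,0,0,5](1)
Move 6: P2 pit2 -> P1=[1,4,0,4,1,1](9) P2=[5,4,0,1,1,6](2)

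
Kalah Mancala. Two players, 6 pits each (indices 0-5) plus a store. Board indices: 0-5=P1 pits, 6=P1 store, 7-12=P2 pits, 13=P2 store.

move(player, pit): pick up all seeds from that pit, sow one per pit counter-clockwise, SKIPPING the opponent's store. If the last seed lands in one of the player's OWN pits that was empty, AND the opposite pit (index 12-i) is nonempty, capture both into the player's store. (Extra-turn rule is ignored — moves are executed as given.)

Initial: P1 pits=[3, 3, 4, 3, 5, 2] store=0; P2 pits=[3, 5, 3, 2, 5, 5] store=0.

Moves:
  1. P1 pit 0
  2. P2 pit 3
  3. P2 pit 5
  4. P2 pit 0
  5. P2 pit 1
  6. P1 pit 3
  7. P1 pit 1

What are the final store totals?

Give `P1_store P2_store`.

Move 1: P1 pit0 -> P1=[0,4,5,4,5,2](0) P2=[3,5,3,2,5,5](0)
Move 2: P2 pit3 -> P1=[0,4,5,4,5,2](0) P2=[3,5,3,0,6,6](0)
Move 3: P2 pit5 -> P1=[1,5,6,5,6,2](0) P2=[3,5,3,0,6,0](1)
Move 4: P2 pit0 -> P1=[1,5,0,5,6,2](0) P2=[0,6,4,0,6,0](8)
Move 5: P2 pit1 -> P1=[2,5,0,5,6,2](0) P2=[0,0,5,1,7,1](9)
Move 6: P1 pit3 -> P1=[2,5,0,0,7,3](1) P2=[1,1,5,1,7,1](9)
Move 7: P1 pit1 -> P1=[2,0,1,1,8,4](2) P2=[1,1,5,1,7,1](9)

Answer: 2 9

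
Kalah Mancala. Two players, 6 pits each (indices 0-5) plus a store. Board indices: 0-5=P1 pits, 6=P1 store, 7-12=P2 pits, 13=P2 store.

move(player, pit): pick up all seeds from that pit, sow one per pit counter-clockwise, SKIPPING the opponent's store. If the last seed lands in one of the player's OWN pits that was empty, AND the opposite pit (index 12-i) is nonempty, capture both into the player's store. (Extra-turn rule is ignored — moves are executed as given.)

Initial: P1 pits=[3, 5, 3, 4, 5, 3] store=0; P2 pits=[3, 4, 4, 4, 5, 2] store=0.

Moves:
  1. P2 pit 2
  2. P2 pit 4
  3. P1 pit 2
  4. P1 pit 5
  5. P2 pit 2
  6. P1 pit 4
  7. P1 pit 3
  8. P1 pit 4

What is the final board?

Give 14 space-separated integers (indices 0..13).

Move 1: P2 pit2 -> P1=[3,5,3,4,5,3](0) P2=[3,4,0,5,6,3](1)
Move 2: P2 pit4 -> P1=[4,6,4,5,5,3](0) P2=[3,4,0,5,0,4](2)
Move 3: P1 pit2 -> P1=[4,6,0,6,6,4](1) P2=[3,4,0,5,0,4](2)
Move 4: P1 pit5 -> P1=[4,6,0,6,6,0](2) P2=[4,5,1,5,0,4](2)
Move 5: P2 pit2 -> P1=[4,6,0,6,6,0](2) P2=[4,5,0,6,0,4](2)
Move 6: P1 pit4 -> P1=[4,6,0,6,0,1](3) P2=[5,6,1,7,0,4](2)
Move 7: P1 pit3 -> P1=[4,6,0,0,1,2](4) P2=[6,7,2,7,0,4](2)
Move 8: P1 pit4 -> P1=[4,6,0,0,0,3](4) P2=[6,7,2,7,0,4](2)

Answer: 4 6 0 0 0 3 4 6 7 2 7 0 4 2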